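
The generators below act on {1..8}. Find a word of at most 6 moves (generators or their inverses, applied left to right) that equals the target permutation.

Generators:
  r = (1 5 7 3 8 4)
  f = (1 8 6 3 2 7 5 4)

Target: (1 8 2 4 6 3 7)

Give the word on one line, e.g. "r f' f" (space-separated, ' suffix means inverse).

  after f: (1 8 6 3 2 7 5 4)
  after f: (1 6 2 5)(3 7 4 8)
  after r': (1 6 2)(3 5 4)(7 8)
  after f': (1 8 2 4 6 3 7)

f f r' f'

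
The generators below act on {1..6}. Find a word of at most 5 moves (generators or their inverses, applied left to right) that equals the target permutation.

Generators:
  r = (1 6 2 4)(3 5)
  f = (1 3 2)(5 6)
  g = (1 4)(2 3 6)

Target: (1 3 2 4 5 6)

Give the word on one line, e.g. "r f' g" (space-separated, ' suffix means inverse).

r' g' f' g

  after r': (1 4 2 6)(3 5)
  after g': (2 3 5)(4 6)
  after f': (1 2)(3 6 4 5)
  after g: (1 3 2 4 5 6)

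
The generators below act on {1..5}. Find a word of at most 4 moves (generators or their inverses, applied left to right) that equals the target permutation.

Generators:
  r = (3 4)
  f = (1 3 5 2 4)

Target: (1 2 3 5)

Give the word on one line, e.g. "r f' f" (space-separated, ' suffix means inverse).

  after r': (3 4)
  after f: (1 3)(2 4 5)
  after f: (1 5 4 2)
  after f: (1 2 3 5)

r' f f f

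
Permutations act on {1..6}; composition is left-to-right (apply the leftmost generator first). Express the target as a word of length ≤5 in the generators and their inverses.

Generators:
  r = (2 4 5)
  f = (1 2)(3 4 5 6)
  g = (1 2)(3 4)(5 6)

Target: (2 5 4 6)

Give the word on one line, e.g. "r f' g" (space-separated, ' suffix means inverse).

f g r'

  after f: (1 2)(3 4 5 6)
  after g: (4 6)
  after r': (2 5 4 6)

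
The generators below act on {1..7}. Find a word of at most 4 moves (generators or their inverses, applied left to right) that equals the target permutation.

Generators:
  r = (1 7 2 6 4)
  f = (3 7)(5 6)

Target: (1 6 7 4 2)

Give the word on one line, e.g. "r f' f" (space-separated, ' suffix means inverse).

r' r'

  after r': (1 4 6 2 7)
  after r': (1 6 7 4 2)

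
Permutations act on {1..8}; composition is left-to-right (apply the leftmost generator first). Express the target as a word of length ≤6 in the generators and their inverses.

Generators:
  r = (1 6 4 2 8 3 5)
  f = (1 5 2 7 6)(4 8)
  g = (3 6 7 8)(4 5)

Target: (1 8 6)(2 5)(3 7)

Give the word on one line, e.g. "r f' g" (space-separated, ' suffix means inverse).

f' g' r g f'

  after f': (1 6 7 2 5)(4 8)
  after g': (1 3 8 5)(2 4 7)
  after r: (1 5 6 4 7 8)
  after g: (1 4 8)(3 6 5 7)
  after f': (1 8 6)(2 5)(3 7)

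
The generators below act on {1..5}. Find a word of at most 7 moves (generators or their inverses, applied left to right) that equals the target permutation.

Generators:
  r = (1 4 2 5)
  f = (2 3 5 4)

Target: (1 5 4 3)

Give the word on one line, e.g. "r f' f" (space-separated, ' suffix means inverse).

  after f': (2 4 5 3)
  after r: (1 4)(3 5)
  after f: (1 2 3 4)
  after r': (1 4 5 2 3)
  after f': (1 5 4 3)

f' r f r' f'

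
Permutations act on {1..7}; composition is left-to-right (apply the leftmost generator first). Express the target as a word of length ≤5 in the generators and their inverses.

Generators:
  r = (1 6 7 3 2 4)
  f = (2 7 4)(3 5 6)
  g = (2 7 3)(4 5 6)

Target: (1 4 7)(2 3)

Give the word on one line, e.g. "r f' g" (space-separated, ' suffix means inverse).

f g' r'

  after f: (2 7 4)(3 5 6)
  after g': (3 4)(6 7)
  after r': (1 4 7)(2 3)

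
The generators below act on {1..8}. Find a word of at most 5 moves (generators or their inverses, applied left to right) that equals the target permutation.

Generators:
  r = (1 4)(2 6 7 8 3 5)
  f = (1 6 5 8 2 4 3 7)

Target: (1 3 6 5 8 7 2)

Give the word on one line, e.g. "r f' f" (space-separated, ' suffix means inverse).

f' r f' r'

  after f': (1 7 3 4 2 8 5 6)
  after r: (1 8 2 3)(4 6)(5 7)
  after f': (1 5 3 7 6 2 4)
  after r': (1 3 6 5 8 7 2)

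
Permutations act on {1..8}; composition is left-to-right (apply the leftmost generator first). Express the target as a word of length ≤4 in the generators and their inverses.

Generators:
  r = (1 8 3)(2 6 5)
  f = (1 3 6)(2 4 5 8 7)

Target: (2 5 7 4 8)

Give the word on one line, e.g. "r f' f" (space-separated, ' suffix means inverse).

  after f': (1 6 3)(2 7 8 5 4)
  after f': (1 3 6)(2 8 4 7 5)
  after f': (2 5 7 4 8)

f' f' f'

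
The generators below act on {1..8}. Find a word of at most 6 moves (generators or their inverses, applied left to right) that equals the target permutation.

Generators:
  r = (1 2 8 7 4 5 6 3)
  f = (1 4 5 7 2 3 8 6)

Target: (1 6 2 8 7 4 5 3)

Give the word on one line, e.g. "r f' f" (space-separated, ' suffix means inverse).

  after r: (1 2 8 7 4 5 6 3)
  after r: (1 8 4 6)(2 7 5 3)
  after f': (1 3 7 4 8)(2 5)
  after r: (2 6 3 4 7 5 8)
  after f': (1 6 2 8 7 4 5 3)

r r f' r f'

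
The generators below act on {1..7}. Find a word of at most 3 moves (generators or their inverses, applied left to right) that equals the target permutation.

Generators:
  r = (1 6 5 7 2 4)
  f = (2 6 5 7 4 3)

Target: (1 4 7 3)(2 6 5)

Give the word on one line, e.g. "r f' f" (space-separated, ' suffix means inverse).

  after f: (2 6 5 7 4 3)
  after f: (2 5 4)(3 6 7)
  after r': (1 4 7 3)(2 6 5)

f f r'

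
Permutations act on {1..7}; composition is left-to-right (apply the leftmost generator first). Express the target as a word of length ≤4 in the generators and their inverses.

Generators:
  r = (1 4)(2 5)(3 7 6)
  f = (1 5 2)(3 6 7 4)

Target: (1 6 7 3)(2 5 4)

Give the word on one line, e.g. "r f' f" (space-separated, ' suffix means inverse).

  after r: (1 4)(2 5)(3 7 6)
  after f: (1 3 4 5)
  after r': (1 6 7 3)(2 5 4)

r f r'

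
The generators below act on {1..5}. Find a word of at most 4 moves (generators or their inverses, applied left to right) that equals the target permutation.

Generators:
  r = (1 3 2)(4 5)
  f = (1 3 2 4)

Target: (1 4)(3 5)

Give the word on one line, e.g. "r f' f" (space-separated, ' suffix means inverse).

f' r' f r

  after f': (1 4 2 3)
  after r': (1 5 4 3 2)
  after f: (1 5)(2 3 4)
  after r: (1 4)(3 5)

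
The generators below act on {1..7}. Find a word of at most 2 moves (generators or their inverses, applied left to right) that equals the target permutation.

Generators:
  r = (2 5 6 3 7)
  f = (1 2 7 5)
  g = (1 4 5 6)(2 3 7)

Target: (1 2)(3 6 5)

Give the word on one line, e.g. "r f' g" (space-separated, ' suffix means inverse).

f' r'

  after f': (1 5 7 2)
  after r': (1 2)(3 6 5)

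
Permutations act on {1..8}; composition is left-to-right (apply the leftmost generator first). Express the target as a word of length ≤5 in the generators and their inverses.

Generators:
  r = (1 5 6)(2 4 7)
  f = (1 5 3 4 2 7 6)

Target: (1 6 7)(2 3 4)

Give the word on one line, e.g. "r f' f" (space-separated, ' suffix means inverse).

f r' f'

  after f: (1 5 3 4 2 7 6)
  after r': (2 4 7 5 3)
  after f': (1 6 7)(2 3 4)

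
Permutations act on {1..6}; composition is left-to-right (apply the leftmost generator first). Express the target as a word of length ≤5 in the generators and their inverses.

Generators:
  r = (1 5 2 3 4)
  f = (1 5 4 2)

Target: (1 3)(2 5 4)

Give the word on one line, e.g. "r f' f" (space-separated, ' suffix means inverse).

f f r' f

  after f: (1 5 4 2)
  after f: (1 4)(2 5)
  after r': (1 3 2)
  after f: (1 3)(2 5 4)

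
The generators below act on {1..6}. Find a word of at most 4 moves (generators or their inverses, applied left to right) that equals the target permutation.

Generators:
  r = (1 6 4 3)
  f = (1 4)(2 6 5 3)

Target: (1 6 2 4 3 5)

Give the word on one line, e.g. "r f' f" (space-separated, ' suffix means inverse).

  after r': (1 3 4 6)
  after r': (1 4)(3 6)
  after f: (2 6)(3 5)
  after r: (1 6 2 4 3 5)

r' r' f r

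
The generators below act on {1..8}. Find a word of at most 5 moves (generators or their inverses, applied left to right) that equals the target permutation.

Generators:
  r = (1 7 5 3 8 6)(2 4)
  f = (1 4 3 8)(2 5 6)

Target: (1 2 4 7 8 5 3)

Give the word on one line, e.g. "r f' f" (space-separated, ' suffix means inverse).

  after r: (1 7 5 3 8 6)(2 4)
  after f': (1 7 2)(4 6 8 5)
  after r': (2 6 3 5)(4 8 7)
  after f: (1 4)(3 6 8 7)
  after r: (1 2 4 7 8 5 3)

r f' r' f r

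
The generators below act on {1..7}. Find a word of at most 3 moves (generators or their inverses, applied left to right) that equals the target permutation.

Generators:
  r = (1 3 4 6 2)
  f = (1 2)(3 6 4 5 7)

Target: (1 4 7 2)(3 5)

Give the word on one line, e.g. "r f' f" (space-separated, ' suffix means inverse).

  after f: (1 2)(3 6 4 5 7)
  after r': (1 6 3 4 5 7)
  after f: (1 4 7 2)(3 5)

f r' f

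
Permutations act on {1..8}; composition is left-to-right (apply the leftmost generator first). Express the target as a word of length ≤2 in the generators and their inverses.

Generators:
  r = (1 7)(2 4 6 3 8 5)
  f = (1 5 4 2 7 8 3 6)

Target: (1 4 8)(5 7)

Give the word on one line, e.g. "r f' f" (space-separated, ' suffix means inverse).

f' r'

  after f': (1 6 3 8 7 2 4 5)
  after r': (1 4 8)(5 7)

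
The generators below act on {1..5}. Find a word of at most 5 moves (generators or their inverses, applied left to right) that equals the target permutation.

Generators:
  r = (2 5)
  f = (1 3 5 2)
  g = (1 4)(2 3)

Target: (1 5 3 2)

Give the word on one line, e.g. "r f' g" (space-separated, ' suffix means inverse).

r f' f'

  after r: (2 5)
  after f': (1 2 3)
  after f': (1 5 3 2)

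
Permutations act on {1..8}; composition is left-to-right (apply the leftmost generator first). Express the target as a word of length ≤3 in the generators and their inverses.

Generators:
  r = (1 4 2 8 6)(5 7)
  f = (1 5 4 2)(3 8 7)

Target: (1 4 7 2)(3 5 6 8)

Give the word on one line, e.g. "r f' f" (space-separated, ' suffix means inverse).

  after f': (1 2 4 5)(3 7 8)
  after r': (1 4 7 2)(3 5 6 8)

f' r'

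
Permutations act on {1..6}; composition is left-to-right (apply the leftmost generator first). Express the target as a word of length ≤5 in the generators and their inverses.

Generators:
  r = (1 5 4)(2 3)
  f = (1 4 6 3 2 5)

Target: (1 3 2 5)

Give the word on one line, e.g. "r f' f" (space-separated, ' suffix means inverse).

  after f': (1 5 2 3 6 4)
  after r': (3 6 5)
  after r': (1 4 5 2 3 6)
  after f: (1 6 4)
  after f: (1 3 2 5)

f' r' r' f f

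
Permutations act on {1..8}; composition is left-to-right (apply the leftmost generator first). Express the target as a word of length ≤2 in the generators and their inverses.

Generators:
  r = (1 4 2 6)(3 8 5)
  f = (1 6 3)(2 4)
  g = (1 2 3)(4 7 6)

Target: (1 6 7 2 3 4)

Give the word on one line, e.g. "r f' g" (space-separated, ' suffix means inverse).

  after g': (1 3 2)(4 6 7)
  after f': (1 6 7 2 3 4)

g' f'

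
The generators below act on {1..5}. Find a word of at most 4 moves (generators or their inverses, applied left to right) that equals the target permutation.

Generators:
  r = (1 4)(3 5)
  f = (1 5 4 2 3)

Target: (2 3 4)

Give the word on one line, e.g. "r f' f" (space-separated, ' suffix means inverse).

f' r' f'

  after f': (1 3 2 4 5)
  after r': (1 5 4 3 2)
  after f': (2 3 4)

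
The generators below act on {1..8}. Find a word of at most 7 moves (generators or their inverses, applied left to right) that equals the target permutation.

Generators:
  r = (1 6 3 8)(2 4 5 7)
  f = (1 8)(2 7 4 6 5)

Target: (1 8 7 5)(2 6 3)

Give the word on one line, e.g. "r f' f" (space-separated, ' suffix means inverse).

r' f r' f' f'

  after r': (1 8 3 6)(2 7 5 4)
  after f: (2 4 7)(3 5 6 8)
  after r': (1 8 6 3 4 5)
  after f': (2 5 8 4 6 3 7)
  after f': (1 8 7 5)(2 6 3)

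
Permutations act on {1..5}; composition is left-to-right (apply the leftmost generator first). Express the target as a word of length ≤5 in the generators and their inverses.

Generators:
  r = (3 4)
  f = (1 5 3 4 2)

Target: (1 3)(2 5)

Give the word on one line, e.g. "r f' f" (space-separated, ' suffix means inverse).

f' r' f' r

  after f': (1 2 4 3 5)
  after r': (1 2 3 5)
  after f': (1 4 3)(2 5)
  after r: (1 3)(2 5)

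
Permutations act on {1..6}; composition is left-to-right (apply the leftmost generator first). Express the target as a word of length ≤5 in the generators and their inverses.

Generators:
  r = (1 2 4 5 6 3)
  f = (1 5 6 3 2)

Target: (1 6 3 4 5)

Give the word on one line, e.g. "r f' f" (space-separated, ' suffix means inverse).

f r' f' r f

  after f: (1 5 6 3 2)
  after r': (1 4 2 3)
  after f': (1 4 3 2 6 5)
  after r: (1 5 2 3 4)
  after f: (1 6 3 4 5)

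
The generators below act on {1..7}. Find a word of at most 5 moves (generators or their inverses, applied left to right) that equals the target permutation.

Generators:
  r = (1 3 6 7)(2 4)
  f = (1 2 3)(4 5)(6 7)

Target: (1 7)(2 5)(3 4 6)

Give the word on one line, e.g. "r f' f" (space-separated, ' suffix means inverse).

r' f r' r' r'

  after r': (1 7 6 3)(2 4)
  after f: (1 6)(2 5 4 3)
  after r': (1 3 4)(2 5)(6 7)
  after r': (2 5 4 7 3)
  after r': (1 7)(2 5)(3 4 6)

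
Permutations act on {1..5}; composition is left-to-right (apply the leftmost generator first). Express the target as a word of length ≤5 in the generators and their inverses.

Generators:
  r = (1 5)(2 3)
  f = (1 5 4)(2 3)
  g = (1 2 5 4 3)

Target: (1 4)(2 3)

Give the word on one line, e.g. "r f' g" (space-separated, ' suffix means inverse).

  after f: (1 5 4)(2 3)
  after f: (1 4 5)
  after r: (1 4)(2 3)

f f r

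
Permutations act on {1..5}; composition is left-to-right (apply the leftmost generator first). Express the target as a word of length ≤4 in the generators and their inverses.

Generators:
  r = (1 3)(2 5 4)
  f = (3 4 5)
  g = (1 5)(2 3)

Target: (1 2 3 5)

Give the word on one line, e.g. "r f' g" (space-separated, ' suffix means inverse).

r' r' r' g'

  after r': (1 3)(2 4 5)
  after r': (2 5 4)
  after r': (1 3)
  after g': (1 2 3 5)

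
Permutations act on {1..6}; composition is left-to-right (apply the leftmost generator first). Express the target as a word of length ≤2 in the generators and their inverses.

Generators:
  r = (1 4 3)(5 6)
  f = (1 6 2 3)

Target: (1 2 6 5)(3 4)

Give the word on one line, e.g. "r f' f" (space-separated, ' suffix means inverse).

r' f'

  after r': (1 3 4)(5 6)
  after f': (1 2 6 5)(3 4)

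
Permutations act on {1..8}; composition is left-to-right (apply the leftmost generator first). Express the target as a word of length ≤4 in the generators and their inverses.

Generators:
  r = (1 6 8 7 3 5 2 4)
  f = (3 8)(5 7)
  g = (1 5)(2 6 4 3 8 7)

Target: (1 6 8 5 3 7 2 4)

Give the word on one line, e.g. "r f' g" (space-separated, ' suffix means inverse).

f r f' f'

  after f: (3 8)(5 7)
  after r: (1 6 8 5 3 7 2 4)
  after f': (1 6 3 5 8 7 2 4)
  after f': (1 6 8 5 3 7 2 4)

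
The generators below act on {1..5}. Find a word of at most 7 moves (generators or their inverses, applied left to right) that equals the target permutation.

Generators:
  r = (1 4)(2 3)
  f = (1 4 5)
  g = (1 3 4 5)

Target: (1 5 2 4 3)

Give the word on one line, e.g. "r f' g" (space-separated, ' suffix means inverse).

g' r g r f

  after g': (1 5 4 3)
  after r: (1 5)(2 3 4)
  after g: (2 4)(3 5)
  after r: (1 4 3 5 2)
  after f: (1 5 2 4 3)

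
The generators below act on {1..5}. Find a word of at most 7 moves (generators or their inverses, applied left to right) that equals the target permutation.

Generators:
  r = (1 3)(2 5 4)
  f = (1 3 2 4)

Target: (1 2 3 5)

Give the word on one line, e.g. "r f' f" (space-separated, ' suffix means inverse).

  after f': (1 4 2 3)
  after r: (1 2)(4 5)
  after r: (1 5 2 3)
  after f': (1 5 3 4 2)
  after r': (1 2 3 5)

f' r r f' r'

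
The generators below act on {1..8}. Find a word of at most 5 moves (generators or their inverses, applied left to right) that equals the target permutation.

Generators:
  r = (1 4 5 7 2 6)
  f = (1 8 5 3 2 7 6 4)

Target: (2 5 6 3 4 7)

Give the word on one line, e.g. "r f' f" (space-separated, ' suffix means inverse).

  after f: (1 8 5 3 2 7 6 4)
  after r': (1 8 4 6)(2 5 3 7)
  after f': (2 8 6 4 7 3)
  after r: (1 4 2 8)(3 6 5 7)
  after f: (2 5 6 3 4 7)

f r' f' r f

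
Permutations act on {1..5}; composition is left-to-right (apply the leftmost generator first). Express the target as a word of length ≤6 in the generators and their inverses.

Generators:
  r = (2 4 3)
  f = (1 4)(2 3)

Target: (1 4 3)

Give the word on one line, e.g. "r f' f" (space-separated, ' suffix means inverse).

  after f': (1 4)(2 3)
  after r: (1 3 4)
  after f: (1 2 3)
  after r': (1 3)(2 4)
  after r': (1 4 3)

f' r f r' r'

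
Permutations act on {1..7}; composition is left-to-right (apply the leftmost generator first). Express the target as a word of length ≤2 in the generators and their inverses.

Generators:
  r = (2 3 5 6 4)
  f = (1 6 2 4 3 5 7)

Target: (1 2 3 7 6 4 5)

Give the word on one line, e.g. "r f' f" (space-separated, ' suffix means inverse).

f f

  after f: (1 6 2 4 3 5 7)
  after f: (1 2 3 7 6 4 5)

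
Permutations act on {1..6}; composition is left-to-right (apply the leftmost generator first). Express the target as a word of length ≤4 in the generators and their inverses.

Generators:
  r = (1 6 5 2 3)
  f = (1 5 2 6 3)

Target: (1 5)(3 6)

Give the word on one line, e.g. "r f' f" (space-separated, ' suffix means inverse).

r f' f'

  after r: (1 6 5 2 3)
  after f': (1 2 6)
  after f': (1 5)(3 6)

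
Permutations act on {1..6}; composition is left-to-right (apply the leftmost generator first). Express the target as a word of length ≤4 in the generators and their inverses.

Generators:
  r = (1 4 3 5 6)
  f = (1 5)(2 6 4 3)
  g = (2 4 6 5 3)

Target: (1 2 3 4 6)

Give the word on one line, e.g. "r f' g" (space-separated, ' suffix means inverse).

  after f: (1 5)(2 6 4 3)
  after r': (1 3 2 5 6)
  after g: (1 2 3 4 6)

f r' g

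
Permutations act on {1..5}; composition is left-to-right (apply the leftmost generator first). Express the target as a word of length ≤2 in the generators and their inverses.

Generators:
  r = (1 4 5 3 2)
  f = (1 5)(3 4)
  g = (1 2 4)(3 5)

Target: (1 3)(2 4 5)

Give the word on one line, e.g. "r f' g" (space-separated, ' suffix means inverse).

f' g

  after f': (1 5)(3 4)
  after g: (1 3)(2 4 5)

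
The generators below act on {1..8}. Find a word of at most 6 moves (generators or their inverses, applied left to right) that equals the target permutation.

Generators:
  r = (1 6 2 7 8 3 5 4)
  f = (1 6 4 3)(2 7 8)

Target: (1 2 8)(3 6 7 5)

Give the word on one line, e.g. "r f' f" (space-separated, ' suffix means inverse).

f r f' r' f'

  after f: (1 6 4 3)(2 7 8)
  after r: (1 2 8 7 3 6)(4 5)
  after f': (1 8 2 7 4 5 6 3)
  after r': (1 7 5)(3 4)(6 8)
  after f': (1 2 8)(3 6 7 5)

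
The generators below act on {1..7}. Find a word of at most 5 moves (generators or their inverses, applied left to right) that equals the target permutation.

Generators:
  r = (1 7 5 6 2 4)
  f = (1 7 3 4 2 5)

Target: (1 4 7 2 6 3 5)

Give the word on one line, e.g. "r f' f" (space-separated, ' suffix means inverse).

  after r: (1 7 5 6 2 4)
  after f: (1 3 4 7)(5 6)
  after r': (1 3 2 6 7 4)
  after f: (1 4 7 2 6 3 5)

r f r' f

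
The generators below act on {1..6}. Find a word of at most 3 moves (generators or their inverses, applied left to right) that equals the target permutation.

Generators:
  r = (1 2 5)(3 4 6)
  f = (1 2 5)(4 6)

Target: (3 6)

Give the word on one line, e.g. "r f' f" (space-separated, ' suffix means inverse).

  after r: (1 2 5)(3 4 6)
  after f': (3 6)

r f'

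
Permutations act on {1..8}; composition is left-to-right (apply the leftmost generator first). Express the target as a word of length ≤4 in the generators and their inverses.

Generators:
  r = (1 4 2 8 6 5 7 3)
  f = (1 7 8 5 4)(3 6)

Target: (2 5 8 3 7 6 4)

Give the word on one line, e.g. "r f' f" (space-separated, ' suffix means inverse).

r f

  after r: (1 4 2 8 6 5 7 3)
  after f: (2 5 8 3 7 6 4)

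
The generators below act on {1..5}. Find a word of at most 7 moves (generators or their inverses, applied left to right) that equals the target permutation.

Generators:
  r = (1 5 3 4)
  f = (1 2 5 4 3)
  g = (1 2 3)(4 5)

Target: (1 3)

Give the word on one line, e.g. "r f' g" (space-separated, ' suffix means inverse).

f' f' g g r'

  after f': (1 3 4 5 2)
  after f': (1 4 2 3 5)
  after g: (1 5 2)(3 4)
  after g: (1 4)(3 5)
  after r': (1 3)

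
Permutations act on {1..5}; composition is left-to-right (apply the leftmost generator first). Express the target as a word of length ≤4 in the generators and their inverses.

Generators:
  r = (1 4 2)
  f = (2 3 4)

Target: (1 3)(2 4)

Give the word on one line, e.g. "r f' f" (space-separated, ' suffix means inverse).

r' f r'

  after r': (1 2 4)
  after f: (1 3 4)
  after r': (1 3)(2 4)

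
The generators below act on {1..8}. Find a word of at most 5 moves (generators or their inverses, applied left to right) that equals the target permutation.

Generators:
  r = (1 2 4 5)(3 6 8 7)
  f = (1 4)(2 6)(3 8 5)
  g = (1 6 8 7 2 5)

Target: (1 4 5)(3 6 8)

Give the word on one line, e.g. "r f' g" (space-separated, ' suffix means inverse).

g g f r'

  after g: (1 6 8 7 2 5)
  after g: (1 8 2)(5 6 7)
  after f: (1 5 2 4)(3 8 6 7)
  after r': (1 4 5)(3 6 8)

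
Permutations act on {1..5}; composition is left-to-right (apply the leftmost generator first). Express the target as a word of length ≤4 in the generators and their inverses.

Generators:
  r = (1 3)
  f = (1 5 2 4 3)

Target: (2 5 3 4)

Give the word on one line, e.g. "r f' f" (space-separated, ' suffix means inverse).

f' r

  after f': (1 3 4 2 5)
  after r: (2 5 3 4)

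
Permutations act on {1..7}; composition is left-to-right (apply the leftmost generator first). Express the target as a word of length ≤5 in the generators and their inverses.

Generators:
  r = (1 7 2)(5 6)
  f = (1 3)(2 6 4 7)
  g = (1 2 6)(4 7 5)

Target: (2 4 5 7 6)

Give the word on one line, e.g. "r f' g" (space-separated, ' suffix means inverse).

r r g'

  after r: (1 7 2)(5 6)
  after r: (1 2 7)
  after g': (2 4 5 7 6)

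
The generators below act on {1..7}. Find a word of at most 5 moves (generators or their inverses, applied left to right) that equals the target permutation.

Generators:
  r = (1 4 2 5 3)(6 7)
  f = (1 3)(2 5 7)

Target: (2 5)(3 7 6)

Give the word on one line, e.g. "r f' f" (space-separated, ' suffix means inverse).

r f r' r' f'

  after r: (1 4 2 5 3)(6 7)
  after f: (1 4 5)(2 7 6)
  after r': (2 6 4)(3 5)
  after r': (1 3 2 7 6)
  after f': (2 5)(3 7 6)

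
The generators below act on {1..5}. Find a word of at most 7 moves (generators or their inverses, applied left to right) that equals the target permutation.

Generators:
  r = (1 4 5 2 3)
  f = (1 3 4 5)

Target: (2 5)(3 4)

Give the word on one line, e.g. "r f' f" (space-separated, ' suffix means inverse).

r' r' f r' f

  after r': (1 3 2 5 4)
  after r': (1 2 4 3 5)
  after f: (1 2 5 3)
  after r': (1 5 2 4)
  after f: (2 5)(3 4)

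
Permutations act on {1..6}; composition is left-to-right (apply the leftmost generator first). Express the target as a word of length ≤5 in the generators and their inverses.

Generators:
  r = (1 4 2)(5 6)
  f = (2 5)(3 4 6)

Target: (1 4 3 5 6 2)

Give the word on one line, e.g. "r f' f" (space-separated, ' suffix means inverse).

f f r

  after f: (2 5)(3 4 6)
  after f: (3 6 4)
  after r: (1 4 3 5 6 2)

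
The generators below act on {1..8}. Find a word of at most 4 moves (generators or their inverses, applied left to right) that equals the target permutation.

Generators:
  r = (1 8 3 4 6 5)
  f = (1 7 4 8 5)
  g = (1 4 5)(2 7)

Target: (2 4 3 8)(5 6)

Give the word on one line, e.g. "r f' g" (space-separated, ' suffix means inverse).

r' f g' f

  after r': (1 5 6 4 3 8)
  after f: (3 5 6 8 7 4)
  after g': (1 5 6 8 2 7)(3 4)
  after f: (2 4 3 8)(5 6)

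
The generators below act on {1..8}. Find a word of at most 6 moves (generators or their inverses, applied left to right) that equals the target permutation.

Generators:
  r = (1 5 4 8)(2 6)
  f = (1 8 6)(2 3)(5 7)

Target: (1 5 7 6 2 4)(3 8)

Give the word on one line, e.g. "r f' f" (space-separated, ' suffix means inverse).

  after r: (1 5 4 8)(2 6)
  after f': (1 7 5 4)(2 8 6 3)
  after r': (1 7)(2 4 8)(3 6)
  after f': (1 5 7 6 2 4)(3 8)

r f' r' f'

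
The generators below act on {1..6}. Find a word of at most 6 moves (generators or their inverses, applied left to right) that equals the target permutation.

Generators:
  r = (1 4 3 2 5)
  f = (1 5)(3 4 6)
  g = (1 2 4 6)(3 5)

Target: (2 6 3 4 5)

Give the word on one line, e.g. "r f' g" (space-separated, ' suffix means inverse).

  after g: (1 2 4 6)(3 5)
  after f': (1 2 3)(5 6)
  after f': (1 2 6)(3 5 4)
  after r: (1 5 3)(2 6 4)
  after r: (2 6 3 4 5)

g f' f' r r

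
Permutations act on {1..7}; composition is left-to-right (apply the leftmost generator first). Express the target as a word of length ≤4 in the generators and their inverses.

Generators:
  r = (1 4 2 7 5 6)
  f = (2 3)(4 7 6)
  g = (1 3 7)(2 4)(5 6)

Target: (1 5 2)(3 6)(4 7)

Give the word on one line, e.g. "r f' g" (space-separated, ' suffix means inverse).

  after r': (1 6 5 7 2 4)
  after g: (1 5)(3 7 4)
  after r: (1 6)(2 7)(3 5 4)
  after g: (1 5 2)(3 6)(4 7)

r' g r g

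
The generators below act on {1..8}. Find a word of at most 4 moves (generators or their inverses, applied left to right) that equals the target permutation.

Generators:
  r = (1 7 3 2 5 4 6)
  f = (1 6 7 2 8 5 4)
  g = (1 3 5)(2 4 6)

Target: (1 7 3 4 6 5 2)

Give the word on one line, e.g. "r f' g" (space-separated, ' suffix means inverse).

  after g: (1 3 5)(2 4 6)
  after r': (1 7)(2 5 6 3)
  after g': (1 7 5 4 2 3 6)
  after g': (1 7 3 4 6 5 2)

g r' g' g'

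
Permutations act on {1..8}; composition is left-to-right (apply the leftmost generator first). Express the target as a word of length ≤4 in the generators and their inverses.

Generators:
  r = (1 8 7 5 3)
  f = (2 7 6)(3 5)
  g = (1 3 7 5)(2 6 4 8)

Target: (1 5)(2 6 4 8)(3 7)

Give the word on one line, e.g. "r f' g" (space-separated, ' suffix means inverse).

g f f f

  after g: (1 3 7 5)(2 6 4 8)
  after f: (1 5)(3 6 4 8 7)
  after f: (1 3 2 7 5)(4 8 6)
  after f: (1 5)(2 6 4 8)(3 7)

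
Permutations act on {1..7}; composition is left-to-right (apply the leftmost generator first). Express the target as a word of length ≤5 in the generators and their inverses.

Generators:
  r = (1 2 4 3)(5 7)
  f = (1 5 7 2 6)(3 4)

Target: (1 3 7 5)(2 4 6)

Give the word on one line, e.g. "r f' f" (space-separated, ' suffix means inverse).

  after r': (1 3 4 2)(5 7)
  after r': (1 4)(2 3)
  after f': (1 3 7 5)(2 4 6)

r' r' f'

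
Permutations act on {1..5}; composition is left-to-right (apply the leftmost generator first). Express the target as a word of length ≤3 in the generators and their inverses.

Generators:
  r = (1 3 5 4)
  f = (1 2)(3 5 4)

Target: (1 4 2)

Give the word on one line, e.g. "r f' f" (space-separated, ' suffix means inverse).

r f'

  after r: (1 3 5 4)
  after f': (1 4 2)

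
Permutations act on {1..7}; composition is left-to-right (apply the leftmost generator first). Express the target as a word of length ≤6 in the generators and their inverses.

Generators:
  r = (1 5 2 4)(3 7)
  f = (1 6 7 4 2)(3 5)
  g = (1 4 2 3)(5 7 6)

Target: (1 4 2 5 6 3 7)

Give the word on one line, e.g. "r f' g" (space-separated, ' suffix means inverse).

  after r: (1 5 2 4)(3 7)
  after f': (1 3 6)(2 7 5 4)
  after r: (1 7 2 3 6 5)
  after f: (1 4 2 5 6 3 7)

r f' r f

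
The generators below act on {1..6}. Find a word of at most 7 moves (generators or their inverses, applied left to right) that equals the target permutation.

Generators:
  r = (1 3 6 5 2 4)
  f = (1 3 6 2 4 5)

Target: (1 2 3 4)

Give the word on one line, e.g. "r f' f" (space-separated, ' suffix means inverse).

r' f r r f'

  after r': (1 4 2 5 6 3)
  after f: (1 5 2)
  after r: (1 2 3 6 5 4)
  after r: (1 4 3 5)(2 6)
  after f': (1 2 3 4)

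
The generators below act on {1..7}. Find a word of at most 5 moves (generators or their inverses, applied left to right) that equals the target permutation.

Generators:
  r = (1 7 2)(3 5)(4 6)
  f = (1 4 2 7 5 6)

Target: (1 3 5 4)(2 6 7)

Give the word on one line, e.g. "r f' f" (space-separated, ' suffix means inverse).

r' r' f r

  after r': (1 2 7)(3 5)(4 6)
  after r': (1 7 2)
  after f: (1 5 6)(2 4)
  after r: (1 3 5 4)(2 6 7)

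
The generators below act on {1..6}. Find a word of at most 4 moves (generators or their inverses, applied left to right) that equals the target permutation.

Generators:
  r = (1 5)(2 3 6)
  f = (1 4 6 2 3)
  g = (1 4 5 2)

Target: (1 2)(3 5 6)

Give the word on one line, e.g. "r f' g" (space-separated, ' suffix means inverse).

r' f' r g'

  after r': (1 5)(2 6 3)
  after f': (1 5 3 6 2 4)
  after r: (2 4 5 6 3)
  after g': (1 2)(3 5 6)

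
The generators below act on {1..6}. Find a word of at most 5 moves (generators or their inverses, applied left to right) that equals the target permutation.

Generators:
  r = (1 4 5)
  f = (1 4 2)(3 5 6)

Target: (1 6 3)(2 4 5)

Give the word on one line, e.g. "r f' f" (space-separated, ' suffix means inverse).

  after r': (1 5 4)
  after f: (1 6 3 5 2)
  after r: (1 6 3)(2 4 5)

r' f r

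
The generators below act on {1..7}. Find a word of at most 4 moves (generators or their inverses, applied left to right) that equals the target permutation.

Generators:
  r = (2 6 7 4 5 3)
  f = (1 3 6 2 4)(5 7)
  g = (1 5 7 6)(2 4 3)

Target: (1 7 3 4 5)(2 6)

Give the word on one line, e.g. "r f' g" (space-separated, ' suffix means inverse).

  after f: (1 3 6 2 4)(5 7)
  after r': (1 5 6 3 2 7 4)
  after g: (1 7 3 4 5)(2 6)

f r' g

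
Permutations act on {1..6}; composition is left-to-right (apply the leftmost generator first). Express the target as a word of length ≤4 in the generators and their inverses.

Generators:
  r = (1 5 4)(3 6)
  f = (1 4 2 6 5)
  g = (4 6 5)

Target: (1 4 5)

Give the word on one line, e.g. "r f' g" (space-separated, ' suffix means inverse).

g r' r' g

  after g: (4 6 5)
  after r': (1 4 3 6)
  after r': (1 5)(4 6)
  after g: (1 4 5)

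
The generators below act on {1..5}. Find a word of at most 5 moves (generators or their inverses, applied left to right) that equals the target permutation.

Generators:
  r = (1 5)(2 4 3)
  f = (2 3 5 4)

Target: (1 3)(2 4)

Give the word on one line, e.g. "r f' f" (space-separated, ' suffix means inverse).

r f f r'

  after r: (1 5)(2 4 3)
  after f: (1 4 5)
  after f: (1 2 3 5)
  after r': (1 3)(2 4)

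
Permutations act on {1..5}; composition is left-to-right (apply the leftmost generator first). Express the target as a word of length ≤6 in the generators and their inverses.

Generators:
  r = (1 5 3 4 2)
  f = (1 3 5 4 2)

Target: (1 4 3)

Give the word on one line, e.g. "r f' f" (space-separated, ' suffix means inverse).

f f r r

  after f: (1 3 5 4 2)
  after f: (1 5 2 3 4)
  after r: (1 3 2 4 5)
  after r: (1 4 3)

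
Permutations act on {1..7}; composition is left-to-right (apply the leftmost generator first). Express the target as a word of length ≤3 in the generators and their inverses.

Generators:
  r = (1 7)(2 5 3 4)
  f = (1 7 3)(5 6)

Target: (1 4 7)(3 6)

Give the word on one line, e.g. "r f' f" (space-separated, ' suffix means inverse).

  after r': (1 7)(2 4 3 5)
  after f: (1 3 6 5 2 4)
  after r: (1 4 7)(3 6)

r' f r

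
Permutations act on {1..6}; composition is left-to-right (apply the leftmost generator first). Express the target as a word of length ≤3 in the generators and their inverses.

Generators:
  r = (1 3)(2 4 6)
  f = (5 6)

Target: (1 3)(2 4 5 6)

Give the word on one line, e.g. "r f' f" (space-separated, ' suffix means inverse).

r f

  after r: (1 3)(2 4 6)
  after f: (1 3)(2 4 5 6)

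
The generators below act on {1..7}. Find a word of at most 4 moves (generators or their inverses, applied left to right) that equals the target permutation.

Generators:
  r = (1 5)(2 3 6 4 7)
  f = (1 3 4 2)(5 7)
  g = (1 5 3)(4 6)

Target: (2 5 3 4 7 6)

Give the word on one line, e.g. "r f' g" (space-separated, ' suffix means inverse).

g' r' g' f

  after g': (1 3 5)(4 6)
  after r': (1 2 7 4 3)
  after g': (1 2 7 6 4 5)
  after f: (2 5 3 4 7 6)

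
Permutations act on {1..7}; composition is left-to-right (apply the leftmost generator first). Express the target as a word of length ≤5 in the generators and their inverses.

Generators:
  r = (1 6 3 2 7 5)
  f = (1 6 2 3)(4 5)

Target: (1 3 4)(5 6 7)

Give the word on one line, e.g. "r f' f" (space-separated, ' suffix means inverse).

  after f': (1 3 2 6)(4 5)
  after r: (1 2 3 7 5 4)
  after f: (1 3 7 4 6 2)
  after r: (1 2 6 7 4 3 5)
  after f: (1 3 4)(5 6 7)

f' r f r f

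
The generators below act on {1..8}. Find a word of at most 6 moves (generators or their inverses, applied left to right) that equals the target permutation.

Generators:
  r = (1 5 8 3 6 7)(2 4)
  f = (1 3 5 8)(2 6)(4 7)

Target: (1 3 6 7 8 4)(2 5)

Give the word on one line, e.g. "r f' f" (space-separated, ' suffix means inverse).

  after r: (1 5 8 3 6 7)(2 4)
  after f: (1 8 5)(2 7 3)(4 6)
  after r': (1 5 7 8)(2 6)(3 4)
  after r': (2 3)(4 8 7 5 6)
  after f: (1 3 6 7 8 4)(2 5)

r f r' r' f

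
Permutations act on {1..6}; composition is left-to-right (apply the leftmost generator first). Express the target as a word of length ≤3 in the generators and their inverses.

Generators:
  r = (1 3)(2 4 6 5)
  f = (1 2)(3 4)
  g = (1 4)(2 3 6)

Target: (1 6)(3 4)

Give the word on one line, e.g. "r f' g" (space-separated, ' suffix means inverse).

r' f r

  after r': (1 3)(2 5 6 4)
  after f: (1 4)(2 5 6 3)
  after r: (1 6)(3 4)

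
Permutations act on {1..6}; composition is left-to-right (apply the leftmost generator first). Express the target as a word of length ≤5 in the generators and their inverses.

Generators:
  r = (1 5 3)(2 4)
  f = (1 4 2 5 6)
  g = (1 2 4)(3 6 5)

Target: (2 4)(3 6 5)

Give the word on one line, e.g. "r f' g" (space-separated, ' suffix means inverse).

f r' g g

  after f: (1 4 2 5 6)
  after r': (1 2)(3 5 6)
  after g: (1 4)
  after g: (2 4)(3 6 5)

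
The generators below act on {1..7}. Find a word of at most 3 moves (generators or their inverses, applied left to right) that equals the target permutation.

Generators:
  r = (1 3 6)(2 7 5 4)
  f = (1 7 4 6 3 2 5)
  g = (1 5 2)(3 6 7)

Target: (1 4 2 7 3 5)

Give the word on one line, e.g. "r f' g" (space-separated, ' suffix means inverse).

  after g: (1 5 2)(3 6 7)
  after f': (1 2 5 3 4 7 6)
  after r': (1 4 2 7 3 5)

g f' r'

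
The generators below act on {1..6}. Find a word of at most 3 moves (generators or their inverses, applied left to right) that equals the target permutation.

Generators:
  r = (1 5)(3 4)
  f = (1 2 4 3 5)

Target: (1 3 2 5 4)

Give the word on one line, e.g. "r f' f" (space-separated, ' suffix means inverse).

  after f': (1 5 3 4 2)
  after f': (1 3 2 5 4)

f' f'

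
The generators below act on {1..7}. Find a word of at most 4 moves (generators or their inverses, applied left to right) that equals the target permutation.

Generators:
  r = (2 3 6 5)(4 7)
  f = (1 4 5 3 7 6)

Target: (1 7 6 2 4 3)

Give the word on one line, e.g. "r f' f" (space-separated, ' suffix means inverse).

r f r'

  after r: (2 3 6 5)(4 7)
  after f: (1 4 6 3)(2 7 5)
  after r': (1 7 6 2 4 3)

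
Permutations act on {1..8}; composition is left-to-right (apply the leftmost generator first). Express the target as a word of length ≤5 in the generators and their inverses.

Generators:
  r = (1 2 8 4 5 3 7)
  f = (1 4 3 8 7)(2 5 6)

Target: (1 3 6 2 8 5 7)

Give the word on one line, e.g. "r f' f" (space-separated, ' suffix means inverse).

  after r': (1 7 3 5 4 8 2)
  after f': (1 8 6 5)(2 7 4 3)
  after f': (1 3 6 2 8 5 7)

r' f' f'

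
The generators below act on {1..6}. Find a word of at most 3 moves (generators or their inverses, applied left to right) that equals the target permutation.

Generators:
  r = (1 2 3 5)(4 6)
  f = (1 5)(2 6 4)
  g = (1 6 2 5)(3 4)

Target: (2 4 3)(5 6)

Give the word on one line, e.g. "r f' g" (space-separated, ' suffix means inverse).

  after g': (1 5 2 6)(3 4)
  after f: (2 4 3)(5 6)

g' f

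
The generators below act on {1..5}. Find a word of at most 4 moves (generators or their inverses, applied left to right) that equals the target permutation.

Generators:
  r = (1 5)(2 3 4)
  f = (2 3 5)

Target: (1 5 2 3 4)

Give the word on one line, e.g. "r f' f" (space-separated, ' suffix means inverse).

  after r': (1 5)(2 4 3)
  after f: (1 2 4 5)
  after r: (1 3 4)
  after f: (1 5 2 3 4)

r' f r f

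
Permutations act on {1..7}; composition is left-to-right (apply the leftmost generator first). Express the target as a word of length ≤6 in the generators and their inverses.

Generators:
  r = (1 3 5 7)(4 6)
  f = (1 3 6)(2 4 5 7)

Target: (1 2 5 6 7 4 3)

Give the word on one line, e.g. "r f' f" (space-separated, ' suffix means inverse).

f r' r' f

  after f: (1 3 6)(2 4 5 7)
  after r': (2 6 7)(3 4)
  after r': (1 7 2 4)(3 6 5)
  after f: (1 2 5 6 7 4 3)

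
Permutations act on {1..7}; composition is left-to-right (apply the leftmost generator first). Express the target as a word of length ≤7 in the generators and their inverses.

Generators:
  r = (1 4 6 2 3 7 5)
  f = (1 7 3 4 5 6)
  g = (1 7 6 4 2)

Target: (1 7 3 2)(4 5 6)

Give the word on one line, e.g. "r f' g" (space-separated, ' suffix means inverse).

r' g f' r' g

  after r': (1 5 7 3 2 6 4)
  after g: (1 5 6 2 4 7 3)
  after f': (1 4)(2 3 6)
  after r': (3 4 5 7)
  after g: (1 7 3 2)(4 5 6)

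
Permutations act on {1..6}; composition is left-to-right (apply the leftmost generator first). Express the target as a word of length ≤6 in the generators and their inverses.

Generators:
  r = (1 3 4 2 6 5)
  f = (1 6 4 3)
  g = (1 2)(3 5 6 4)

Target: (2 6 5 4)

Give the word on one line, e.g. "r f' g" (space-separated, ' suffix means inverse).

  after f: (1 6 4 3)
  after f: (1 4)(3 6)
  after g: (1 3 4 2)(5 6)
  after f: (2 6 5 4)

f f g f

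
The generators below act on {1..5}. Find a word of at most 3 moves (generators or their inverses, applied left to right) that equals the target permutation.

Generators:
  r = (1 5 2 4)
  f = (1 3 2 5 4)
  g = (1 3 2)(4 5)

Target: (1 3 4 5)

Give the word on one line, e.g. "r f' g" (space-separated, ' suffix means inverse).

f r

  after f: (1 3 2 5 4)
  after r: (1 3 4 5)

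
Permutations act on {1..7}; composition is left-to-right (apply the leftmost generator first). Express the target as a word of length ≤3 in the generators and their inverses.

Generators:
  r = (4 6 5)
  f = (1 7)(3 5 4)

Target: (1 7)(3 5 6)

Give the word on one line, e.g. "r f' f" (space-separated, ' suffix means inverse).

r' f

  after r': (4 5 6)
  after f: (1 7)(3 5 6)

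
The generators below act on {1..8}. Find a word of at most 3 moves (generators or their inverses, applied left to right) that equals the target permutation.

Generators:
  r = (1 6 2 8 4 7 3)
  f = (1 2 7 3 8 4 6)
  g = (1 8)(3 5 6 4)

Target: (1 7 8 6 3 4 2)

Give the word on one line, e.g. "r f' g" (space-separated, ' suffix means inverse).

r' r'

  after r': (1 3 7 4 8 2 6)
  after r': (1 7 8 6 3 4 2)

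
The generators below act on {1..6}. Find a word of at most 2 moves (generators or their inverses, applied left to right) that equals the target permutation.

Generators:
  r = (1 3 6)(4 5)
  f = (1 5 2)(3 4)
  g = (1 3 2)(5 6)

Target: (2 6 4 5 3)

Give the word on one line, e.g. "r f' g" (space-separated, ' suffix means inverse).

  after g: (1 3 2)(5 6)
  after r': (2 6 4 5 3)

g r'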